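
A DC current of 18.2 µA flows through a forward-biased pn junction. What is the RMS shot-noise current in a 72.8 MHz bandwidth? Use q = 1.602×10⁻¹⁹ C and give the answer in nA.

I_n = √(2qI·B)
2qI·B = 2 × 1.602×10⁻¹⁹ × 1.82×10⁻⁵ × 7.28×10⁷ = 4.25×10⁻¹⁶ A²
I_n = √(4.25×10⁻¹⁶) = 2.06×10⁻⁸ A = 20.6 nA

20.6 nA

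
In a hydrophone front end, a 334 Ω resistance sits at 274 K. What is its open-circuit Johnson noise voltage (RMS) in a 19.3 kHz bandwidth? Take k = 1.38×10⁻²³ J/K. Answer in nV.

312 nV

V_n = √(4kTRB)
4kTRB = 4 × 1.38×10⁻²³ × 274 × 3.34×10² × 1.93×10⁴ = 9.75×10⁻¹⁴ V²
V_n = √(9.75×10⁻¹⁴) = 3.12×10⁻⁷ V = 312 nV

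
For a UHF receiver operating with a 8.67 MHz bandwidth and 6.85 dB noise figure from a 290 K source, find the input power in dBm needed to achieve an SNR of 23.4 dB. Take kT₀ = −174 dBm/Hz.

−74.4 dBm

Sensitivity = −174 + 10 log₁₀(B) + NF + SNR_min
= −174 + 69.38 + 6.85 + 23.4
= −74.37 dBm → −74.4 dBm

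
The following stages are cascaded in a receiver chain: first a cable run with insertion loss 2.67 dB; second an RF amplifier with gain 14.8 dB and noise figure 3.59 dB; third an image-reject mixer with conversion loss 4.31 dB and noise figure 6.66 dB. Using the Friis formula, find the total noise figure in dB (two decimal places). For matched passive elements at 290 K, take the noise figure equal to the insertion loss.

Convert to linear (a loss of L dB is a gain of −L dB): F_i = 10^(NF_i/10), G_i = 10^(G_i,dB/10)
  Stage 1: F_1 = 10^(2.67/10) = 1.849, G_1 = 10^(−2.67/10) = 0.5408
  Stage 2: F_2 = 10^(3.59/10) = 2.286, G_2 = 10^(14.8/10) = 30.20
  Stage 3: F_3 = 10^(6.66/10) = 4.634, G_3 = 10^(−4.31/10) = 0.3707
Friis cascade:
  F = 1.849 + (2.286 − 1)/0.5408 + (4.634 − 1)/16.33 = 4.449
NF = 10 log₁₀(4.449) = 6.48 dB

6.48 dB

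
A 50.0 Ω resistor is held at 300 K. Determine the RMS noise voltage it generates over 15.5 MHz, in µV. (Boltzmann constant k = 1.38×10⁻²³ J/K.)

V_n = √(4kTRB)
4kTRB = 4 × 1.38×10⁻²³ × 300 × 5.00×10¹ × 1.55×10⁷ = 1.28×10⁻¹¹ V²
V_n = √(1.28×10⁻¹¹) = 3.58×10⁻⁶ V = 3.58 µV

3.58 µV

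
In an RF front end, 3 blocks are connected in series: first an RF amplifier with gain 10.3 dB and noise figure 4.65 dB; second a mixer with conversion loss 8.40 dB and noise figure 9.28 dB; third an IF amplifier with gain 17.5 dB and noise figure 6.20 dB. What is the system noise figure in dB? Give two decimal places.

7.53 dB

Convert to linear (a loss of L dB is a gain of −L dB): F_i = 10^(NF_i/10), G_i = 10^(G_i,dB/10)
  Stage 1: F_1 = 10^(4.65/10) = 2.917, G_1 = 10^(10.3/10) = 10.72
  Stage 2: F_2 = 10^(9.28/10) = 8.472, G_2 = 10^(−8.40/10) = 0.1445
  Stage 3: F_3 = 10^(6.20/10) = 4.169, G_3 = 10^(17.5/10) = 56.23
Friis cascade:
  F = 2.917 + (8.472 − 1)/10.72 + (4.169 − 1)/1.549 = 5.661
NF = 10 log₁₀(5.661) = 7.53 dB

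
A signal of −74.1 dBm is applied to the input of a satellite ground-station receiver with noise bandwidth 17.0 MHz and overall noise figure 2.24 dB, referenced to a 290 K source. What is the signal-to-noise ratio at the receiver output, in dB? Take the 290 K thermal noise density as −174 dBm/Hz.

25.4 dB

Noise floor: N = −174 + 10 log₁₀(B) + NF
10 log₁₀(1.70×10⁷) = 72.3 dB
N = −174 + 72.3 + 2.24 = −99.46 dBm
SNR = P_sig − N = −74.1 − (−99.46) = 25.36 dB → 25.4 dB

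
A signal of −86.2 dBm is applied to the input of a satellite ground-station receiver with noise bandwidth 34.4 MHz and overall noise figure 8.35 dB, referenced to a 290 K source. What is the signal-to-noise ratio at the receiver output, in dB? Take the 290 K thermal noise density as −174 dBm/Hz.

Noise floor: N = −174 + 10 log₁₀(B) + NF
10 log₁₀(3.44×10⁷) = 75.37 dB
N = −174 + 75.37 + 8.35 = −90.28 dBm
SNR = P_sig − N = −86.2 − (−90.28) = 4.08 dB → 4.1 dB

4.1 dB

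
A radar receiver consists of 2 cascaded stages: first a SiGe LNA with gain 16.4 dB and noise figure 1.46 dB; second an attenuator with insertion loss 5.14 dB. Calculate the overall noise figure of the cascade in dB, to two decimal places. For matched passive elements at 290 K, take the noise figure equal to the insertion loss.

Convert to linear (a loss of L dB is a gain of −L dB): F_i = 10^(NF_i/10), G_i = 10^(G_i,dB/10)
  Stage 1: F_1 = 10^(1.46/10) = 1.400, G_1 = 10^(16.4/10) = 43.65
  Stage 2: F_2 = 10^(5.14/10) = 3.266, G_2 = 10^(−5.14/10) = 0.3062
Friis cascade:
  F = 1.400 + (3.266 − 1)/43.65 = 1.451
NF = 10 log₁₀(1.451) = 1.62 dB

1.62 dB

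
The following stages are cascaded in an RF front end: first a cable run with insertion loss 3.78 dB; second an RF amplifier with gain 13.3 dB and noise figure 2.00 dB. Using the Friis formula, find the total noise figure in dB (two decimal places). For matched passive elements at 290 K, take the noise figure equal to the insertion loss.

Convert to linear (a loss of L dB is a gain of −L dB): F_i = 10^(NF_i/10), G_i = 10^(G_i,dB/10)
  Stage 1: F_1 = 10^(3.78/10) = 2.388, G_1 = 10^(−3.78/10) = 0.4188
  Stage 2: F_2 = 10^(2.00/10) = 1.585, G_2 = 10^(13.3/10) = 21.38
Friis cascade:
  F = 2.388 + (1.585 − 1)/0.4188 = 3.784
NF = 10 log₁₀(3.784) = 5.78 dB

5.78 dB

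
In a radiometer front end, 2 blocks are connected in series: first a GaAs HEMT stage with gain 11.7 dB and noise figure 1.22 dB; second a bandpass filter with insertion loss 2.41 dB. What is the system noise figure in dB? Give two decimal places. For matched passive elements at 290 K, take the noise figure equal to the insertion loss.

1.38 dB

Convert to linear (a loss of L dB is a gain of −L dB): F_i = 10^(NF_i/10), G_i = 10^(G_i,dB/10)
  Stage 1: F_1 = 10^(1.22/10) = 1.324, G_1 = 10^(11.7/10) = 14.79
  Stage 2: F_2 = 10^(2.41/10) = 1.742, G_2 = 10^(−2.41/10) = 0.5741
Friis cascade:
  F = 1.324 + (1.742 − 1)/14.79 = 1.374
NF = 10 log₁₀(1.374) = 1.38 dB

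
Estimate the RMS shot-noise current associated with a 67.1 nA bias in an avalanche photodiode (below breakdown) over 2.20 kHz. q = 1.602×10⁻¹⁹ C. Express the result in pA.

I_n = √(2qI·B)
2qI·B = 2 × 1.602×10⁻¹⁹ × 6.71×10⁻⁸ × 2.20×10³ = 4.73×10⁻²³ A²
I_n = √(4.73×10⁻²³) = 6.88×10⁻¹² A = 6.88 pA

6.88 pA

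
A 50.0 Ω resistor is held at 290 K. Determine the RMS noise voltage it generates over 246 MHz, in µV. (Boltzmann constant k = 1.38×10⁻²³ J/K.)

14.0 µV

V_n = √(4kTRB)
4kTRB = 4 × 1.38×10⁻²³ × 290 × 5.00×10¹ × 2.46×10⁸ = 1.97×10⁻¹⁰ V²
V_n = √(1.97×10⁻¹⁰) = 1.40×10⁻⁵ V = 14.0 µV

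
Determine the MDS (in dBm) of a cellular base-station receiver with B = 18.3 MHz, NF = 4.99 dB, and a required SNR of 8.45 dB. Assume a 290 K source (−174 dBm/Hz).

−87.9 dBm

Sensitivity = −174 + 10 log₁₀(B) + NF + SNR_min
= −174 + 72.62 + 4.99 + 8.45
= −87.94 dBm → −87.9 dBm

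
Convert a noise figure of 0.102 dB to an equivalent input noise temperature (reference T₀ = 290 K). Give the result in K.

6.89 K

F = 10^(0.102/10) = 1.02376
T_e = (F − 1)·T₀ = (1.02376 − 1) × 290 = 6.89 K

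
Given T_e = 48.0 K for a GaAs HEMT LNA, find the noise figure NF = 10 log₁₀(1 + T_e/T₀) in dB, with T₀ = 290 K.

0.665 dB

F = 1 + T_e/T₀ = 1 + 48.0/290 = 1.16552
NF = 10 log₁₀(1.16552) = 0.665 dB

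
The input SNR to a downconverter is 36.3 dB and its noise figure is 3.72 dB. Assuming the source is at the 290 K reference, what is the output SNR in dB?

By definition F = SNR_in/SNR_out, so in dB: SNR_out = SNR_in − NF
SNR_out = 36.3 − 3.72 = 32.58 dB

32.58 dB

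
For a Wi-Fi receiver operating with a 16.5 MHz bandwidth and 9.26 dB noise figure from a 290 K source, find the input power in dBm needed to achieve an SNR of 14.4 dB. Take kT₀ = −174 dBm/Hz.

−78.2 dBm

Sensitivity = −174 + 10 log₁₀(B) + NF + SNR_min
= −174 + 72.17 + 9.26 + 14.4
= −78.17 dBm → −78.2 dBm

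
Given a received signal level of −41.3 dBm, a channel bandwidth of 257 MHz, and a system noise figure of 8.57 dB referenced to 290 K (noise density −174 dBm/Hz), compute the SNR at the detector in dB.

40.0 dB

Noise floor: N = −174 + 10 log₁₀(B) + NF
10 log₁₀(2.57×10⁸) = 84.1 dB
N = −174 + 84.1 + 8.57 = −81.33 dBm
SNR = P_sig − N = −41.3 − (−81.33) = 40.03 dB → 40.0 dB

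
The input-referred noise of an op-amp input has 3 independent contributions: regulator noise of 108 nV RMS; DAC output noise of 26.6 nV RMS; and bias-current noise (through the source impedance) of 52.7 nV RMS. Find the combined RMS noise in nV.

123 nV

Uncorrelated sources add in power (mean-square): V_tot = √(ΣV_i²)
V_tot = √[(1.08×10⁻⁷)² + (2.66×10⁻⁸)² + (5.27×10⁻⁸)²] = 1.23×10⁻⁷ V = 123 nV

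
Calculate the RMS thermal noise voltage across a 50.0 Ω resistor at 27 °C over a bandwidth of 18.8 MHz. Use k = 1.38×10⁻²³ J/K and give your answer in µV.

T = 27 °C + 273.15 = 300.15 K
V_n = √(4kTRB)
4kTRB = 4 × 1.38×10⁻²³ × 300.15 × 5.00×10¹ × 1.88×10⁷ = 1.56×10⁻¹¹ V²
V_n = √(1.56×10⁻¹¹) = 3.95×10⁻⁶ V = 3.95 µV

3.95 µV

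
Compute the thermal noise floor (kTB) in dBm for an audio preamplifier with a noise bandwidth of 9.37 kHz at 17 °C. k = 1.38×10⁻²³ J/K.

T = 17 °C + 273.15 = 290.15 K
P_n = kTB = 1.38×10⁻²³ × 290.15 × 9.37×10³ = 3.75×10⁻¹⁷ W
In dBm: 10 log₁₀(3.75×10⁻¹⁷ / 10⁻³) = −134.3 dBm

−134.3 dBm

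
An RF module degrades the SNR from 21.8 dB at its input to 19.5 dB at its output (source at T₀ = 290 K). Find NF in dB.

NF (dB) = SNR_in(dB) − SNR_out(dB) when the source is at T₀
NF = 21.8 − 19.5 = 2.3 dB

2.3 dB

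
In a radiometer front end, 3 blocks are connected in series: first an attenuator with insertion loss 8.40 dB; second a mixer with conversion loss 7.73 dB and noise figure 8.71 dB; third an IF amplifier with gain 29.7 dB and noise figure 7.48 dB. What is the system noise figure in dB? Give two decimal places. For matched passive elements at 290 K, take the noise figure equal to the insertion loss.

23.80 dB

Convert to linear (a loss of L dB is a gain of −L dB): F_i = 10^(NF_i/10), G_i = 10^(G_i,dB/10)
  Stage 1: F_1 = 10^(8.40/10) = 6.918, G_1 = 10^(−8.40/10) = 0.1445
  Stage 2: F_2 = 10^(8.71/10) = 7.430, G_2 = 10^(−7.73/10) = 0.1687
  Stage 3: F_3 = 10^(7.48/10) = 5.598, G_3 = 10^(29.7/10) = 933.3
Friis cascade:
  F = 6.918 + (7.430 − 1)/0.1445 + (5.598 − 1)/0.02438 = 240.0
NF = 10 log₁₀(240.0) = 23.80 dB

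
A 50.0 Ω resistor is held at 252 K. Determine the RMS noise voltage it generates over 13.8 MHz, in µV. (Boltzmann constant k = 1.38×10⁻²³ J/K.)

3.10 µV

V_n = √(4kTRB)
4kTRB = 4 × 1.38×10⁻²³ × 252 × 5.00×10¹ × 1.38×10⁷ = 9.60×10⁻¹² V²
V_n = √(9.60×10⁻¹²) = 3.10×10⁻⁶ V = 3.10 µV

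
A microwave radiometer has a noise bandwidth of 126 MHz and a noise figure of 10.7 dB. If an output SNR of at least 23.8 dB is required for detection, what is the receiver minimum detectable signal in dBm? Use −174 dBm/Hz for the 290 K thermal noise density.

−58.5 dBm

Sensitivity = −174 + 10 log₁₀(B) + NF + SNR_min
= −174 + 81 + 10.7 + 23.8
= −58.5 dBm → −58.5 dBm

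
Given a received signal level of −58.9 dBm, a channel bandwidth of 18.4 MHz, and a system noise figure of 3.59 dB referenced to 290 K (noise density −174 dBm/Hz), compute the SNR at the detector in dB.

Noise floor: N = −174 + 10 log₁₀(B) + NF
10 log₁₀(1.84×10⁷) = 72.65 dB
N = −174 + 72.65 + 3.59 = −97.76 dBm
SNR = P_sig − N = −58.9 − (−97.76) = 38.86 dB → 38.9 dB

38.9 dB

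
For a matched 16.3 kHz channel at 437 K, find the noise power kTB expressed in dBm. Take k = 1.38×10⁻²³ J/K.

P_n = kTB = 1.38×10⁻²³ × 437 × 1.63×10⁴ = 9.83×10⁻¹⁷ W
In dBm: 10 log₁₀(9.83×10⁻¹⁷ / 10⁻³) = −130.1 dBm

−130.1 dBm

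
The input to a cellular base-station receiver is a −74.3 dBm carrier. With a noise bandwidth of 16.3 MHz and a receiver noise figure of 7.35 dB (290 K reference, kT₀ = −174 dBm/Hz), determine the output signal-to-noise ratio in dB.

Noise floor: N = −174 + 10 log₁₀(B) + NF
10 log₁₀(1.63×10⁷) = 72.12 dB
N = −174 + 72.12 + 7.35 = −94.53 dBm
SNR = P_sig − N = −74.3 − (−94.53) = 20.23 dB → 20.2 dB

20.2 dB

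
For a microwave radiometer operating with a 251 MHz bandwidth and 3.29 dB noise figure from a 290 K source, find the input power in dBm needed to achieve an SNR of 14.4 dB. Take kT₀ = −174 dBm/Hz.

Sensitivity = −174 + 10 log₁₀(B) + NF + SNR_min
= −174 + 84 + 3.29 + 14.4
= −72.31 dBm → −72.3 dBm

−72.3 dBm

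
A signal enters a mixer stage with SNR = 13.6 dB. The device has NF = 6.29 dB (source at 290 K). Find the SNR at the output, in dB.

By definition F = SNR_in/SNR_out, so in dB: SNR_out = SNR_in − NF
SNR_out = 13.6 − 6.29 = 7.31 dB

7.31 dB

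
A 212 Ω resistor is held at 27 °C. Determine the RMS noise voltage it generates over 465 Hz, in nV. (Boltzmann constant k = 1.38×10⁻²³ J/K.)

T = 27 °C + 273.15 = 300.15 K
V_n = √(4kTRB)
4kTRB = 4 × 1.38×10⁻²³ × 300.15 × 2.12×10² × 4.65×10² = 1.63×10⁻¹⁵ V²
V_n = √(1.63×10⁻¹⁵) = 4.04×10⁻⁸ V = 40.4 nV

40.4 nV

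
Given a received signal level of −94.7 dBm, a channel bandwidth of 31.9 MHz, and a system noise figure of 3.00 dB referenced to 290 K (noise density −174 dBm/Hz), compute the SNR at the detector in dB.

1.3 dB

Noise floor: N = −174 + 10 log₁₀(B) + NF
10 log₁₀(3.19×10⁷) = 75.04 dB
N = −174 + 75.04 + 3.00 = −95.96 dBm
SNR = P_sig − N = −94.7 − (−95.96) = 1.26 dB → 1.3 dB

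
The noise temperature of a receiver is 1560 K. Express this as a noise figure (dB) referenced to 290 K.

8.05 dB

F = 1 + T_e/T₀ = 1 + 1560/290 = 6.37931
NF = 10 log₁₀(6.37931) = 8.05 dB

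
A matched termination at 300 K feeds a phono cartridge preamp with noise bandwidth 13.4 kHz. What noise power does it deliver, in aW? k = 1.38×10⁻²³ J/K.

P_n = kTB = 1.38×10⁻²³ × 300 × 1.34×10⁴ = 5.55×10⁻¹⁷ W = 55.5 aW

55.5 aW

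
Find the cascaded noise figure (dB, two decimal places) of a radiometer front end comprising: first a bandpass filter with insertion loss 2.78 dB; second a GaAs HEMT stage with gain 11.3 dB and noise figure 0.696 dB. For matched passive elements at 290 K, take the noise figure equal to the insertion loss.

3.48 dB

Convert to linear (a loss of L dB is a gain of −L dB): F_i = 10^(NF_i/10), G_i = 10^(G_i,dB/10)
  Stage 1: F_1 = 10^(2.78/10) = 1.897, G_1 = 10^(−2.78/10) = 0.5272
  Stage 2: F_2 = 10^(0.696/10) = 1.174, G_2 = 10^(11.3/10) = 13.49
Friis cascade:
  F = 1.897 + (1.174 − 1)/0.5272 = 2.226
NF = 10 log₁₀(2.226) = 3.48 dB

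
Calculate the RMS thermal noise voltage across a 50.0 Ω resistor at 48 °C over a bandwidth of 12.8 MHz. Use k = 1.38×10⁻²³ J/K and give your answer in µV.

T = 48 °C + 273.15 = 321.15 K
V_n = √(4kTRB)
4kTRB = 4 × 1.38×10⁻²³ × 321.15 × 5.00×10¹ × 1.28×10⁷ = 1.13×10⁻¹¹ V²
V_n = √(1.13×10⁻¹¹) = 3.37×10⁻⁶ V = 3.37 µV

3.37 µV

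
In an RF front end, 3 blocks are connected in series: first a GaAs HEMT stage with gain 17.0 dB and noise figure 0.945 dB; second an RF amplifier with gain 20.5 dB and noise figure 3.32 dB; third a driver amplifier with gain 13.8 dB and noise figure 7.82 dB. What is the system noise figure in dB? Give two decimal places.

Convert to linear (a loss of L dB is a gain of −L dB): F_i = 10^(NF_i/10), G_i = 10^(G_i,dB/10)
  Stage 1: F_1 = 10^(0.945/10) = 1.243, G_1 = 10^(17.0/10) = 50.12
  Stage 2: F_2 = 10^(3.32/10) = 2.148, G_2 = 10^(20.5/10) = 112.2
  Stage 3: F_3 = 10^(7.82/10) = 6.053, G_3 = 10^(13.8/10) = 23.99
Friis cascade:
  F = 1.243 + (2.148 − 1)/50.12 + (6.053 − 1)/5623 = 1.267
NF = 10 log₁₀(1.267) = 1.03 dB

1.03 dB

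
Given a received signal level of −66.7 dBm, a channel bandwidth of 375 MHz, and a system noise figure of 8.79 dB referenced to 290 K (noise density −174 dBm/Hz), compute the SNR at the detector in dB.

Noise floor: N = −174 + 10 log₁₀(B) + NF
10 log₁₀(3.75×10⁸) = 85.74 dB
N = −174 + 85.74 + 8.79 = −79.47 dBm
SNR = P_sig − N = −66.7 − (−79.47) = 12.77 dB → 12.8 dB

12.8 dB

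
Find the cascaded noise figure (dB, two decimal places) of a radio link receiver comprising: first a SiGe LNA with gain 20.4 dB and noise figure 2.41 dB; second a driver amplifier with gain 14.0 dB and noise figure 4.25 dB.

2.45 dB

Convert to linear (a loss of L dB is a gain of −L dB): F_i = 10^(NF_i/10), G_i = 10^(G_i,dB/10)
  Stage 1: F_1 = 10^(2.41/10) = 1.742, G_1 = 10^(20.4/10) = 109.6
  Stage 2: F_2 = 10^(4.25/10) = 2.661, G_2 = 10^(14.0/10) = 25.12
Friis cascade:
  F = 1.742 + (2.661 − 1)/109.6 = 1.757
NF = 10 log₁₀(1.757) = 2.45 dB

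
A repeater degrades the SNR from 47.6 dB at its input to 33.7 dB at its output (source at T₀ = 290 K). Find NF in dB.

NF (dB) = SNR_in(dB) − SNR_out(dB) when the source is at T₀
NF = 47.6 − 33.7 = 13.9 dB

13.9 dB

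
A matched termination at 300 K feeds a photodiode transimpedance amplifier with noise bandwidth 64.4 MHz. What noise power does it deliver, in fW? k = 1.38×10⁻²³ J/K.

267 fW

P_n = kTB = 1.38×10⁻²³ × 300 × 6.44×10⁷ = 2.67×10⁻¹³ W = 267 fW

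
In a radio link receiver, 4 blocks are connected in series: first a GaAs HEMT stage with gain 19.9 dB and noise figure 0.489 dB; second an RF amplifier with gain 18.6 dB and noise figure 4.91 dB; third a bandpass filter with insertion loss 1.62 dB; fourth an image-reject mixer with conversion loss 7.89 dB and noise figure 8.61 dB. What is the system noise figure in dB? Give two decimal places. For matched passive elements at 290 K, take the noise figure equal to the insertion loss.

Convert to linear (a loss of L dB is a gain of −L dB): F_i = 10^(NF_i/10), G_i = 10^(G_i,dB/10)
  Stage 1: F_1 = 10^(0.489/10) = 1.119, G_1 = 10^(19.9/10) = 97.72
  Stage 2: F_2 = 10^(4.91/10) = 3.097, G_2 = 10^(18.6/10) = 72.44
  Stage 3: F_3 = 10^(1.62/10) = 1.452, G_3 = 10^(−1.62/10) = 0.6887
  Stage 4: F_4 = 10^(8.61/10) = 7.261, G_4 = 10^(−7.89/10) = 0.1626
Friis cascade:
  F = 1.119 + (3.097 − 1)/97.72 + (1.452 − 1)/7079 + (7.261 − 1)/4875 = 1.142
NF = 10 log₁₀(1.142) = 0.58 dB

0.58 dB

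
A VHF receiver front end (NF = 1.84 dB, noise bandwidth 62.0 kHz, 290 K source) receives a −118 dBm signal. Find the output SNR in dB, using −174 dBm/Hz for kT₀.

Noise floor: N = −174 + 10 log₁₀(B) + NF
10 log₁₀(6.20×10⁴) = 47.92 dB
N = −174 + 47.92 + 1.84 = −124.24 dBm
SNR = P_sig − N = −118 − (−124.24) = 6.24 dB → 6.2 dB

6.2 dB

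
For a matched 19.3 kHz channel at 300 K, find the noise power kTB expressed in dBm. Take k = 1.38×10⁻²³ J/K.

P_n = kTB = 1.38×10⁻²³ × 300 × 1.93×10⁴ = 7.99×10⁻¹⁷ W
In dBm: 10 log₁₀(7.99×10⁻¹⁷ / 10⁻³) = −131.0 dBm

−131.0 dBm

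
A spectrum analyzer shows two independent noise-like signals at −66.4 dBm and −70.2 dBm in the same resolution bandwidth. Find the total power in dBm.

−64.9 dBm

Convert to linear, add, convert back:
P₁ = 2.29×10⁻¹⁰ W, P₂ = 9.55×10⁻¹¹ W
P_tot = 3.25×10⁻¹⁰ W → 10 log₁₀(P_tot / 10⁻³) = −64.9 dBm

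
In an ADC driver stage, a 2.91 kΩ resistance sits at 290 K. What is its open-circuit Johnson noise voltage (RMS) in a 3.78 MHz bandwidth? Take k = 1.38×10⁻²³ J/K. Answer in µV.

13.3 µV

V_n = √(4kTRB)
4kTRB = 4 × 1.38×10⁻²³ × 290 × 2.91×10³ × 3.78×10⁶ = 1.76×10⁻¹⁰ V²
V_n = √(1.76×10⁻¹⁰) = 1.33×10⁻⁵ V = 13.3 µV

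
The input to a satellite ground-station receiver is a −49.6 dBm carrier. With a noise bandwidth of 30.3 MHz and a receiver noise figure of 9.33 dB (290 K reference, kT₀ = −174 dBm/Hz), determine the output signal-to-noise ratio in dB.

Noise floor: N = −174 + 10 log₁₀(B) + NF
10 log₁₀(3.03×10⁷) = 74.81 dB
N = −174 + 74.81 + 9.33 = −89.86 dBm
SNR = P_sig − N = −49.6 − (−89.86) = 40.26 dB → 40.3 dB

40.3 dB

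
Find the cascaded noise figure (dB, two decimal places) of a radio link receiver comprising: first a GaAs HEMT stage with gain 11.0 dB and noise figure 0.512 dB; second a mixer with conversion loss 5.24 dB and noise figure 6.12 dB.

1.37 dB

Convert to linear (a loss of L dB is a gain of −L dB): F_i = 10^(NF_i/10), G_i = 10^(G_i,dB/10)
  Stage 1: F_1 = 10^(0.512/10) = 1.125, G_1 = 10^(11.0/10) = 12.59
  Stage 2: F_2 = 10^(6.12/10) = 4.093, G_2 = 10^(−5.24/10) = 0.2992
Friis cascade:
  F = 1.125 + (4.093 − 1)/12.59 = 1.371
NF = 10 log₁₀(1.371) = 1.37 dB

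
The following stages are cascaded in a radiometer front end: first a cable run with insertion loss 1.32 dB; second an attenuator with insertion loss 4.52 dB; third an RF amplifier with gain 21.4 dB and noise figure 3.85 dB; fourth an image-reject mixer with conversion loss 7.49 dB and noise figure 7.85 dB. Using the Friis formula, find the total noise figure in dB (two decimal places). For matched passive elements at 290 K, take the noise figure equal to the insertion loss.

9.76 dB

Convert to linear (a loss of L dB is a gain of −L dB): F_i = 10^(NF_i/10), G_i = 10^(G_i,dB/10)
  Stage 1: F_1 = 10^(1.32/10) = 1.355, G_1 = 10^(−1.32/10) = 0.7379
  Stage 2: F_2 = 10^(4.52/10) = 2.831, G_2 = 10^(−4.52/10) = 0.3532
  Stage 3: F_3 = 10^(3.85/10) = 2.427, G_3 = 10^(21.4/10) = 138.0
  Stage 4: F_4 = 10^(7.85/10) = 6.095, G_4 = 10^(−7.49/10) = 0.1782
Friis cascade:
  F = 1.355 + (2.831 − 1)/0.7379 + (2.427 − 1)/0.2606 + (6.095 − 1)/35.97 = 9.453
NF = 10 log₁₀(9.453) = 9.76 dB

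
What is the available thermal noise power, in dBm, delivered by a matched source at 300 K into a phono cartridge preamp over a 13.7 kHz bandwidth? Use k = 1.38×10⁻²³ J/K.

P_n = kTB = 1.38×10⁻²³ × 300 × 1.37×10⁴ = 5.67×10⁻¹⁷ W
In dBm: 10 log₁₀(5.67×10⁻¹⁷ / 10⁻³) = −132.5 dBm

−132.5 dBm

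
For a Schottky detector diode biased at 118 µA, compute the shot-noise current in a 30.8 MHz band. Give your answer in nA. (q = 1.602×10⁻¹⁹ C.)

34.1 nA

I_n = √(2qI·B)
2qI·B = 2 × 1.602×10⁻¹⁹ × 1.18×10⁻⁴ × 3.08×10⁷ = 1.16×10⁻¹⁵ A²
I_n = √(1.16×10⁻¹⁵) = 3.41×10⁻⁸ A = 34.1 nA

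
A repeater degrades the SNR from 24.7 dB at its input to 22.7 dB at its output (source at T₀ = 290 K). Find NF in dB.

NF (dB) = SNR_in(dB) − SNR_out(dB) when the source is at T₀
NF = 24.7 − 22.7 = 2.0 dB

2.0 dB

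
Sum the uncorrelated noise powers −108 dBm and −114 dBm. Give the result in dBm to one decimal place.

−107.0 dBm

Convert to linear, add, convert back:
P₁ = 1.58×10⁻¹⁴ W, P₂ = 3.98×10⁻¹⁵ W
P_tot = 1.98×10⁻¹⁴ W → 10 log₁₀(P_tot / 10⁻³) = −107.0 dBm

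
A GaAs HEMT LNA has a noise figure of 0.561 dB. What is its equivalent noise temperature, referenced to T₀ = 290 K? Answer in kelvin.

F = 10^(0.561/10) = 1.13789
T_e = (F − 1)·T₀ = (1.13789 − 1) × 290 = 40.0 K

40.0 K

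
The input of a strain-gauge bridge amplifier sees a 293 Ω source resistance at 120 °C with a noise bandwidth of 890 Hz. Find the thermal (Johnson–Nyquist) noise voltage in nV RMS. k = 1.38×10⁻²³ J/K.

75.2 nV

T = 120 °C + 273.15 = 393.15 K
V_n = √(4kTRB)
4kTRB = 4 × 1.38×10⁻²³ × 393.15 × 2.93×10² × 8.90×10² = 5.66×10⁻¹⁵ V²
V_n = √(5.66×10⁻¹⁵) = 7.52×10⁻⁸ V = 75.2 nV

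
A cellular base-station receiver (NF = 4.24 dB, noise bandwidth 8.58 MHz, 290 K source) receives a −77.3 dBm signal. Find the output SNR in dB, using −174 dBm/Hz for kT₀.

Noise floor: N = −174 + 10 log₁₀(B) + NF
10 log₁₀(8.58×10⁶) = 69.33 dB
N = −174 + 69.33 + 4.24 = −100.43 dBm
SNR = P_sig − N = −77.3 − (−100.43) = 23.13 dB → 23.1 dB

23.1 dB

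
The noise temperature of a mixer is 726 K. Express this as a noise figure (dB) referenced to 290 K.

5.44 dB

F = 1 + T_e/T₀ = 1 + 726/290 = 3.50345
NF = 10 log₁₀(3.50345) = 5.44 dB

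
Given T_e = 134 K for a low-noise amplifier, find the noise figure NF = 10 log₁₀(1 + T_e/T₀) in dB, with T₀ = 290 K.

1.65 dB

F = 1 + T_e/T₀ = 1 + 134/290 = 1.46207
NF = 10 log₁₀(1.46207) = 1.65 dB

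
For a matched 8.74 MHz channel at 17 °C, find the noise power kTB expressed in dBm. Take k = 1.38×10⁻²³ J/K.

T = 17 °C + 273.15 = 290.15 K
P_n = kTB = 1.38×10⁻²³ × 290.15 × 8.74×10⁶ = 3.50×10⁻¹⁴ W
In dBm: 10 log₁₀(3.50×10⁻¹⁴ / 10⁻³) = −104.6 dBm

−104.6 dBm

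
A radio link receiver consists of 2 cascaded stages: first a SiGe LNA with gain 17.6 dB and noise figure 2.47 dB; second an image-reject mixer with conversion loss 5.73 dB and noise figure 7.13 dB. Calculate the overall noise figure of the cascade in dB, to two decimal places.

Convert to linear (a loss of L dB is a gain of −L dB): F_i = 10^(NF_i/10), G_i = 10^(G_i,dB/10)
  Stage 1: F_1 = 10^(2.47/10) = 1.766, G_1 = 10^(17.6/10) = 57.54
  Stage 2: F_2 = 10^(7.13/10) = 5.164, G_2 = 10^(−5.73/10) = 0.2673
Friis cascade:
  F = 1.766 + (5.164 − 1)/57.54 = 1.838
NF = 10 log₁₀(1.838) = 2.64 dB

2.64 dB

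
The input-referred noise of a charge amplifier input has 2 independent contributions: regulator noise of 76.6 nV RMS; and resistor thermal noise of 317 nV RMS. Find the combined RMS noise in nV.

326 nV

Uncorrelated sources add in power (mean-square): V_tot = √(ΣV_i²)
V_tot = √[(7.66×10⁻⁸)² + (3.17×10⁻⁷)²] = 3.26×10⁻⁷ V = 326 nV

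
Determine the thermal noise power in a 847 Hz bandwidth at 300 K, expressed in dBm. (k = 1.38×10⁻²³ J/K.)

P_n = kTB = 1.38×10⁻²³ × 300 × 8.47×10² = 3.51×10⁻¹⁸ W
In dBm: 10 log₁₀(3.51×10⁻¹⁸ / 10⁻³) = −144.6 dBm

−144.6 dBm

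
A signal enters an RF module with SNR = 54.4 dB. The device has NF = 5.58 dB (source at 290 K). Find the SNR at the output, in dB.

By definition F = SNR_in/SNR_out, so in dB: SNR_out = SNR_in − NF
SNR_out = 54.4 − 5.58 = 48.82 dB

48.82 dB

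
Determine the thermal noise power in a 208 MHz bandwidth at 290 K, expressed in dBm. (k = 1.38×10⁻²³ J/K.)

−90.8 dBm

P_n = kTB = 1.38×10⁻²³ × 290 × 2.08×10⁸ = 8.32×10⁻¹³ W
In dBm: 10 log₁₀(8.32×10⁻¹³ / 10⁻³) = −90.8 dBm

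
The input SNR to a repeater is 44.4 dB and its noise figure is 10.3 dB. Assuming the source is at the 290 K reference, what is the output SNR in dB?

By definition F = SNR_in/SNR_out, so in dB: SNR_out = SNR_in − NF
SNR_out = 44.4 − 10.3 = 34.1 dB

34.1 dB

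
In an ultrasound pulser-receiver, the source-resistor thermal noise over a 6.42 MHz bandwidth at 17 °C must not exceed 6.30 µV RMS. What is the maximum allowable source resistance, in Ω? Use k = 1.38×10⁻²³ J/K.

T = 17 °C + 273.15 = 290.15 K
Johnson–Nyquist: V_n = √(4kTRB) ⇒ R = V_n² / (4kTB)
4kTB = 4 × 1.38×10⁻²³ × 290.15 × 6.42×10⁶ = 1.03×10⁻¹³
R = (6.30×10⁻⁶)² / 1.03×10⁻¹³ = 3.86×10² Ω = 386 Ω

386 Ω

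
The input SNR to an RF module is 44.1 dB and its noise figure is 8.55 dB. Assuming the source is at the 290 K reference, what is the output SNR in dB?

35.55 dB

By definition F = SNR_in/SNR_out, so in dB: SNR_out = SNR_in − NF
SNR_out = 44.1 − 8.55 = 35.55 dB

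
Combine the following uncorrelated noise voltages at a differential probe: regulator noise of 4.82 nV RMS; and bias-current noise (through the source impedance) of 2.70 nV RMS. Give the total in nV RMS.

5.52 nV

Uncorrelated sources add in power (mean-square): V_tot = √(ΣV_i²)
V_tot = √[(4.82×10⁻⁹)² + (2.70×10⁻⁹)²] = 5.52×10⁻⁹ V = 5.52 nV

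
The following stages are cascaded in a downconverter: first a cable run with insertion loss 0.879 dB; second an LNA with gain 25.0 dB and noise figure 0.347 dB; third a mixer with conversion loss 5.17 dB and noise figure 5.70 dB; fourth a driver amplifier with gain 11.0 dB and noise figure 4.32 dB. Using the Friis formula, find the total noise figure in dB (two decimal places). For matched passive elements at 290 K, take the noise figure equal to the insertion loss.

1.33 dB

Convert to linear (a loss of L dB is a gain of −L dB): F_i = 10^(NF_i/10), G_i = 10^(G_i,dB/10)
  Stage 1: F_1 = 10^(0.879/10) = 1.224, G_1 = 10^(−0.879/10) = 0.8168
  Stage 2: F_2 = 10^(0.347/10) = 1.083, G_2 = 10^(25.0/10) = 316.2
  Stage 3: F_3 = 10^(5.70/10) = 3.715, G_3 = 10^(−5.17/10) = 0.3041
  Stage 4: F_4 = 10^(4.32/10) = 2.704, G_4 = 10^(11.0/10) = 12.59
Friis cascade:
  F = 1.224 + (1.083 − 1)/0.8168 + (3.715 − 1)/258.3 + (2.704 − 1)/78.54 = 1.358
NF = 10 log₁₀(1.358) = 1.33 dB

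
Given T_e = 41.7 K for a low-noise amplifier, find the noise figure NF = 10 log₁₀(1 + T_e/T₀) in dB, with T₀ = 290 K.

0.583 dB

F = 1 + T_e/T₀ = 1 + 41.7/290 = 1.14379
NF = 10 log₁₀(1.14379) = 0.583 dB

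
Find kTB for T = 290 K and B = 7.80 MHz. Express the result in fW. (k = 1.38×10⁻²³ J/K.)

P_n = kTB = 1.38×10⁻²³ × 290 × 7.80×10⁶ = 3.12×10⁻¹⁴ W = 31.2 fW

31.2 fW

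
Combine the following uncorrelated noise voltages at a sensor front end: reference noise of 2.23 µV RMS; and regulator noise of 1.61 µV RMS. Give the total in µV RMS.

2.75 µV

Uncorrelated sources add in power (mean-square): V_tot = √(ΣV_i²)
V_tot = √[(2.23×10⁻⁶)² + (1.61×10⁻⁶)²] = 2.75×10⁻⁶ V = 2.75 µV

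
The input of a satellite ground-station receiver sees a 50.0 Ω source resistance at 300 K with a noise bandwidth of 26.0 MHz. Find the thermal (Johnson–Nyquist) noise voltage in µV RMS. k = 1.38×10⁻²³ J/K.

4.64 µV

V_n = √(4kTRB)
4kTRB = 4 × 1.38×10⁻²³ × 300 × 5.00×10¹ × 2.60×10⁷ = 2.15×10⁻¹¹ V²
V_n = √(2.15×10⁻¹¹) = 4.64×10⁻⁶ V = 4.64 µV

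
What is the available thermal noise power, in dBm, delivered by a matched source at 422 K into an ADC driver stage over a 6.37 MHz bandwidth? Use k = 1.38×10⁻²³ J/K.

P_n = kTB = 1.38×10⁻²³ × 422 × 6.37×10⁶ = 3.71×10⁻¹⁴ W
In dBm: 10 log₁₀(3.71×10⁻¹⁴ / 10⁻³) = −104.3 dBm

−104.3 dBm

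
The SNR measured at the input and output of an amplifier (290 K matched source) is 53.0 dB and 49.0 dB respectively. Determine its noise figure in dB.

NF (dB) = SNR_in(dB) − SNR_out(dB) when the source is at T₀
NF = 53.0 − 49.0 = 4.0 dB

4.0 dB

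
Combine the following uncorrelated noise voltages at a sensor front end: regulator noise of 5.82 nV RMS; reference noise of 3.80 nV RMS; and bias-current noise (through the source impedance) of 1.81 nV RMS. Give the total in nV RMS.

7.18 nV

Uncorrelated sources add in power (mean-square): V_tot = √(ΣV_i²)
V_tot = √[(5.82×10⁻⁹)² + (3.80×10⁻⁹)² + (1.81×10⁻⁹)²] = 7.18×10⁻⁹ V = 7.18 nV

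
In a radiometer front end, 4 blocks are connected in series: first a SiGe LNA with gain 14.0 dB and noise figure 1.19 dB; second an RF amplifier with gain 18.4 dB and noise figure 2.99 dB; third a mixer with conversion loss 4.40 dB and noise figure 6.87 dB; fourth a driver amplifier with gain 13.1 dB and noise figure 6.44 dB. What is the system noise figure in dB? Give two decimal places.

Convert to linear (a loss of L dB is a gain of −L dB): F_i = 10^(NF_i/10), G_i = 10^(G_i,dB/10)
  Stage 1: F_1 = 10^(1.19/10) = 1.315, G_1 = 10^(14.0/10) = 25.12
  Stage 2: F_2 = 10^(2.99/10) = 1.991, G_2 = 10^(18.4/10) = 69.18
  Stage 3: F_3 = 10^(6.87/10) = 4.864, G_3 = 10^(−4.40/10) = 0.3631
  Stage 4: F_4 = 10^(6.44/10) = 4.406, G_4 = 10^(13.1/10) = 20.42
Friis cascade:
  F = 1.315 + (1.991 − 1)/25.12 + (4.864 − 1)/1738 + (4.406 − 1)/631.0 = 1.362
NF = 10 log₁₀(1.362) = 1.34 dB

1.34 dB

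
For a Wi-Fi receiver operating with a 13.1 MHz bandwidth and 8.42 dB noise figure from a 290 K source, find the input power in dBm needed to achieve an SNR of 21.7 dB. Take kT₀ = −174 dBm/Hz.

Sensitivity = −174 + 10 log₁₀(B) + NF + SNR_min
= −174 + 71.17 + 8.42 + 21.7
= −72.71 dBm → −72.7 dBm

−72.7 dBm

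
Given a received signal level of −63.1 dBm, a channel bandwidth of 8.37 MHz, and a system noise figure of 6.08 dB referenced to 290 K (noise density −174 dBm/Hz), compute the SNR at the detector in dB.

Noise floor: N = −174 + 10 log₁₀(B) + NF
10 log₁₀(8.37×10⁶) = 69.23 dB
N = −174 + 69.23 + 6.08 = −98.69 dBm
SNR = P_sig − N = −63.1 − (−98.69) = 35.59 dB → 35.6 dB

35.6 dB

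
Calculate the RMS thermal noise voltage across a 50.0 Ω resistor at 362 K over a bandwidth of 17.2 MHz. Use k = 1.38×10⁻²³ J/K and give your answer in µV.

V_n = √(4kTRB)
4kTRB = 4 × 1.38×10⁻²³ × 362 × 5.00×10¹ × 1.72×10⁷ = 1.72×10⁻¹¹ V²
V_n = √(1.72×10⁻¹¹) = 4.15×10⁻⁶ V = 4.15 µV

4.15 µV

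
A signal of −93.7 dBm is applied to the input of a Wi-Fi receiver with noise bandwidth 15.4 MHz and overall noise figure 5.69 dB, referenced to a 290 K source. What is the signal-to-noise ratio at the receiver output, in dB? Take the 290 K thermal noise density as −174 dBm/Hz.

2.7 dB

Noise floor: N = −174 + 10 log₁₀(B) + NF
10 log₁₀(1.54×10⁷) = 71.88 dB
N = −174 + 71.88 + 5.69 = −96.43 dBm
SNR = P_sig − N = −93.7 − (−96.43) = 2.73 dB → 2.7 dB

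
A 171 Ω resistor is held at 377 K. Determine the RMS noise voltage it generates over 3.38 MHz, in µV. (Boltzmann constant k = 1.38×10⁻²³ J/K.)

V_n = √(4kTRB)
4kTRB = 4 × 1.38×10⁻²³ × 377 × 1.71×10² × 3.38×10⁶ = 1.20×10⁻¹¹ V²
V_n = √(1.20×10⁻¹¹) = 3.47×10⁻⁶ V = 3.47 µV

3.47 µV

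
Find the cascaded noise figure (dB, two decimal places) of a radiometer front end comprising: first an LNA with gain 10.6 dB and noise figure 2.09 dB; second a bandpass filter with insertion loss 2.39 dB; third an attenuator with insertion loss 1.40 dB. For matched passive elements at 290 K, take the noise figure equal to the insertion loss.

2.40 dB

Convert to linear (a loss of L dB is a gain of −L dB): F_i = 10^(NF_i/10), G_i = 10^(G_i,dB/10)
  Stage 1: F_1 = 10^(2.09/10) = 1.618, G_1 = 10^(10.6/10) = 11.48
  Stage 2: F_2 = 10^(2.39/10) = 1.734, G_2 = 10^(−2.39/10) = 0.5768
  Stage 3: F_3 = 10^(1.40/10) = 1.380, G_3 = 10^(−1.40/10) = 0.7244
Friis cascade:
  F = 1.618 + (1.734 − 1)/11.48 + (1.380 − 1)/6.622 = 1.739
NF = 10 log₁₀(1.739) = 2.40 dB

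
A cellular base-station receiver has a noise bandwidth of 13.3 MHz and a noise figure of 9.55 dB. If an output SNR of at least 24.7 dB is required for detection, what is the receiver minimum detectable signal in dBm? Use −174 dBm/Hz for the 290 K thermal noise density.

−68.5 dBm

Sensitivity = −174 + 10 log₁₀(B) + NF + SNR_min
= −174 + 71.24 + 9.55 + 24.7
= −68.51 dBm → −68.5 dBm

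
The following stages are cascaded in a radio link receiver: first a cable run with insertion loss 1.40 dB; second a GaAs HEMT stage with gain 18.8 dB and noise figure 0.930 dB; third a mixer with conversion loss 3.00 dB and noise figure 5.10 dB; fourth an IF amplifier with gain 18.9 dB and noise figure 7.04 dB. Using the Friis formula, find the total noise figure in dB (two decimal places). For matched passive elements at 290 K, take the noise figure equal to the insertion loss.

Convert to linear (a loss of L dB is a gain of −L dB): F_i = 10^(NF_i/10), G_i = 10^(G_i,dB/10)
  Stage 1: F_1 = 10^(1.40/10) = 1.380, G_1 = 10^(−1.40/10) = 0.7244
  Stage 2: F_2 = 10^(0.930/10) = 1.239, G_2 = 10^(18.8/10) = 75.86
  Stage 3: F_3 = 10^(5.10/10) = 3.236, G_3 = 10^(−3.00/10) = 0.5012
  Stage 4: F_4 = 10^(7.04/10) = 5.058, G_4 = 10^(18.9/10) = 77.62
Friis cascade:
  F = 1.380 + (1.239 − 1)/0.7244 + (3.236 − 1)/54.95 + (5.058 − 1)/27.54 = 1.898
NF = 10 log₁₀(1.898) = 2.78 dB

2.78 dB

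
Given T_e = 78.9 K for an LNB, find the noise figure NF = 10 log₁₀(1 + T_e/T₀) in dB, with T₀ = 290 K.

1.05 dB

F = 1 + T_e/T₀ = 1 + 78.9/290 = 1.27207
NF = 10 log₁₀(1.27207) = 1.05 dB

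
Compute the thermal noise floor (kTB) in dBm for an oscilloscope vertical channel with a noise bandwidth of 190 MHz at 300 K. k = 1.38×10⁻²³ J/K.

−91.0 dBm

P_n = kTB = 1.38×10⁻²³ × 300 × 1.90×10⁸ = 7.87×10⁻¹³ W
In dBm: 10 log₁₀(7.87×10⁻¹³ / 10⁻³) = −91.0 dBm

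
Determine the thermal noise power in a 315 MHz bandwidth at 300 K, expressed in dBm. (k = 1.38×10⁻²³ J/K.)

P_n = kTB = 1.38×10⁻²³ × 300 × 3.15×10⁸ = 1.30×10⁻¹² W
In dBm: 10 log₁₀(1.30×10⁻¹² / 10⁻³) = −88.8 dBm

−88.8 dBm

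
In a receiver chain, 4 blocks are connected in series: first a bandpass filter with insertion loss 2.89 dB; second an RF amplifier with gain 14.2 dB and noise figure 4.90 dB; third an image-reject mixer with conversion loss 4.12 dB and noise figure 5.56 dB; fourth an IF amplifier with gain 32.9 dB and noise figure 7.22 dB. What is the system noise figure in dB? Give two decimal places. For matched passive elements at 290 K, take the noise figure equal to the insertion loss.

8.46 dB

Convert to linear (a loss of L dB is a gain of −L dB): F_i = 10^(NF_i/10), G_i = 10^(G_i,dB/10)
  Stage 1: F_1 = 10^(2.89/10) = 1.945, G_1 = 10^(−2.89/10) = 0.5140
  Stage 2: F_2 = 10^(4.90/10) = 3.090, G_2 = 10^(14.2/10) = 26.30
  Stage 3: F_3 = 10^(5.56/10) = 3.597, G_3 = 10^(−4.12/10) = 0.3873
  Stage 4: F_4 = 10^(7.22/10) = 5.272, G_4 = 10^(32.9/10) = 1950
Friis cascade:
  F = 1.945 + (3.090 − 1)/0.5140 + (3.597 − 1)/13.52 + (5.272 − 1)/5.236 = 7.020
NF = 10 log₁₀(7.020) = 8.46 dB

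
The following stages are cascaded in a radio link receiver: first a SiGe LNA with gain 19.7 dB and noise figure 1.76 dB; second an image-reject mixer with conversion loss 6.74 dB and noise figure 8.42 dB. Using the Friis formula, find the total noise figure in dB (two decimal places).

1.94 dB

Convert to linear (a loss of L dB is a gain of −L dB): F_i = 10^(NF_i/10), G_i = 10^(G_i,dB/10)
  Stage 1: F_1 = 10^(1.76/10) = 1.500, G_1 = 10^(19.7/10) = 93.33
  Stage 2: F_2 = 10^(8.42/10) = 6.950, G_2 = 10^(−6.74/10) = 0.2118
Friis cascade:
  F = 1.500 + (6.950 − 1)/93.33 = 1.563
NF = 10 log₁₀(1.563) = 1.94 dB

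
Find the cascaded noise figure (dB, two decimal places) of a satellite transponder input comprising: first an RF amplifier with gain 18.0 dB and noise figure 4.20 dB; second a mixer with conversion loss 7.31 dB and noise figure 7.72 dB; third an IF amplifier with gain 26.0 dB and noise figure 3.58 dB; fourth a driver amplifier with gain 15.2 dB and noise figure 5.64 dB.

4.50 dB

Convert to linear (a loss of L dB is a gain of −L dB): F_i = 10^(NF_i/10), G_i = 10^(G_i,dB/10)
  Stage 1: F_1 = 10^(4.20/10) = 2.630, G_1 = 10^(18.0/10) = 63.10
  Stage 2: F_2 = 10^(7.72/10) = 5.916, G_2 = 10^(−7.31/10) = 0.1858
  Stage 3: F_3 = 10^(3.58/10) = 2.280, G_3 = 10^(26.0/10) = 398.1
  Stage 4: F_4 = 10^(5.64/10) = 3.664, G_4 = 10^(15.2/10) = 33.11
Friis cascade:
  F = 2.630 + (5.916 − 1)/63.10 + (2.280 − 1)/11.72 + (3.664 − 1)/4667 = 2.818
NF = 10 log₁₀(2.818) = 4.50 dB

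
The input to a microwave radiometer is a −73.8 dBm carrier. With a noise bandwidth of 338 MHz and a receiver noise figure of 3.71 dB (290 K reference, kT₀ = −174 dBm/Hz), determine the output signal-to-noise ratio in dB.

Noise floor: N = −174 + 10 log₁₀(B) + NF
10 log₁₀(3.38×10⁸) = 85.29 dB
N = −174 + 85.29 + 3.71 = −85.00 dBm
SNR = P_sig − N = −73.8 − (−85.00) = 11.20 dB → 11.2 dB

11.2 dB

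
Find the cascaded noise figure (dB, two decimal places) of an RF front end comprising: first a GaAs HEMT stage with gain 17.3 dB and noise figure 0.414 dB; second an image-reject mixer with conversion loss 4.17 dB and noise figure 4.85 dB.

Convert to linear (a loss of L dB is a gain of −L dB): F_i = 10^(NF_i/10), G_i = 10^(G_i,dB/10)
  Stage 1: F_1 = 10^(0.414/10) = 1.100, G_1 = 10^(17.3/10) = 53.70
  Stage 2: F_2 = 10^(4.85/10) = 3.055, G_2 = 10^(−4.17/10) = 0.3828
Friis cascade:
  F = 1.100 + (3.055 − 1)/53.70 = 1.138
NF = 10 log₁₀(1.138) = 0.56 dB

0.56 dB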